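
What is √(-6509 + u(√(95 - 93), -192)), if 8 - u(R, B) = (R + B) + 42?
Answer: √(-6351 - √2) ≈ 79.702*I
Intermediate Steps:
u(R, B) = -34 - B - R (u(R, B) = 8 - ((R + B) + 42) = 8 - ((B + R) + 42) = 8 - (42 + B + R) = 8 + (-42 - B - R) = -34 - B - R)
√(-6509 + u(√(95 - 93), -192)) = √(-6509 + (-34 - 1*(-192) - √(95 - 93))) = √(-6509 + (-34 + 192 - √2)) = √(-6509 + (158 - √2)) = √(-6351 - √2)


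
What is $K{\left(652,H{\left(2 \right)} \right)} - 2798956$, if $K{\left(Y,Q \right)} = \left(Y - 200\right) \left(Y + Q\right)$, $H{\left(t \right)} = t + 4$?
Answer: $-2501540$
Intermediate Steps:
$H{\left(t \right)} = 4 + t$
$K{\left(Y,Q \right)} = \left(-200 + Y\right) \left(Q + Y\right)$
$K{\left(652,H{\left(2 \right)} \right)} - 2798956 = \left(652^{2} - 200 \left(4 + 2\right) - 130400 + \left(4 + 2\right) 652\right) - 2798956 = \left(425104 - 1200 - 130400 + 6 \cdot 652\right) - 2798956 = \left(425104 - 1200 - 130400 + 3912\right) - 2798956 = 297416 - 2798956 = -2501540$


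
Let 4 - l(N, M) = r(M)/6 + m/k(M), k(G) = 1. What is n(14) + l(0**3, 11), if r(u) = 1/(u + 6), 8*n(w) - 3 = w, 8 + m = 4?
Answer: 4127/408 ≈ 10.115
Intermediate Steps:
m = -4 (m = -8 + 4 = -4)
n(w) = 3/8 + w/8
r(u) = 1/(6 + u)
l(N, M) = 8 - 1/(6*(6 + M)) (l(N, M) = 4 - (1/((6 + M)*6) - 4/1) = 4 - ((1/6)/(6 + M) - 4*1) = 4 - (1/(6*(6 + M)) - 4) = 4 - (-4 + 1/(6*(6 + M))) = 4 + (4 - 1/(6*(6 + M))) = 8 - 1/(6*(6 + M)))
n(14) + l(0**3, 11) = (3/8 + (1/8)*14) + (287 + 48*11)/(6*(6 + 11)) = (3/8 + 7/4) + (1/6)*(287 + 528)/17 = 17/8 + (1/6)*(1/17)*815 = 17/8 + 815/102 = 4127/408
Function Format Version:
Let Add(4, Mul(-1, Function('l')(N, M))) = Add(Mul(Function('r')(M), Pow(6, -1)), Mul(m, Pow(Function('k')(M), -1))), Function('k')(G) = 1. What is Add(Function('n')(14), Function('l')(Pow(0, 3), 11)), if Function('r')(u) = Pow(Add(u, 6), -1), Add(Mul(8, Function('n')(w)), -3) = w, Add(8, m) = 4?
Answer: Rational(4127, 408) ≈ 10.115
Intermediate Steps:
m = -4 (m = Add(-8, 4) = -4)
Function('n')(w) = Add(Rational(3, 8), Mul(Rational(1, 8), w))
Function('r')(u) = Pow(Add(6, u), -1)
Function('l')(N, M) = Add(8, Mul(Rational(-1, 6), Pow(Add(6, M), -1))) (Function('l')(N, M) = Add(4, Mul(-1, Add(Mul(Pow(Add(6, M), -1), Pow(6, -1)), Mul(-4, Pow(1, -1))))) = Add(4, Mul(-1, Add(Mul(Pow(Add(6, M), -1), Rational(1, 6)), Mul(-4, 1)))) = Add(4, Mul(-1, Add(Mul(Rational(1, 6), Pow(Add(6, M), -1)), -4))) = Add(4, Mul(-1, Add(-4, Mul(Rational(1, 6), Pow(Add(6, M), -1))))) = Add(4, Add(4, Mul(Rational(-1, 6), Pow(Add(6, M), -1)))) = Add(8, Mul(Rational(-1, 6), Pow(Add(6, M), -1))))
Add(Function('n')(14), Function('l')(Pow(0, 3), 11)) = Add(Add(Rational(3, 8), Mul(Rational(1, 8), 14)), Mul(Rational(1, 6), Pow(Add(6, 11), -1), Add(287, Mul(48, 11)))) = Add(Add(Rational(3, 8), Rational(7, 4)), Mul(Rational(1, 6), Pow(17, -1), Add(287, 528))) = Add(Rational(17, 8), Mul(Rational(1, 6), Rational(1, 17), 815)) = Add(Rational(17, 8), Rational(815, 102)) = Rational(4127, 408)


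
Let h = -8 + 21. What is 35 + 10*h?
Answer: 165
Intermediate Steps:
h = 13
35 + 10*h = 35 + 10*13 = 35 + 130 = 165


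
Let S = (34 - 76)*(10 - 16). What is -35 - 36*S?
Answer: -9107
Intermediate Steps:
S = 252 (S = -42*(-6) = 252)
-35 - 36*S = -35 - 36*252 = -35 - 9072 = -9107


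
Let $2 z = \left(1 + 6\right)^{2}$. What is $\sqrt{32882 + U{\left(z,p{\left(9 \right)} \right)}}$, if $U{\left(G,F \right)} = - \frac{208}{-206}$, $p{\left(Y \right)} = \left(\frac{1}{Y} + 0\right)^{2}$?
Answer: $\frac{5 \sqrt{13954234}}{103} \approx 181.34$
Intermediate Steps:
$p{\left(Y \right)} = \frac{1}{Y^{2}}$ ($p{\left(Y \right)} = \left(\frac{1}{Y}\right)^{2} = \frac{1}{Y^{2}}$)
$z = \frac{49}{2}$ ($z = \frac{\left(1 + 6\right)^{2}}{2} = \frac{7^{2}}{2} = \frac{1}{2} \cdot 49 = \frac{49}{2} \approx 24.5$)
$U{\left(G,F \right)} = \frac{104}{103}$ ($U{\left(G,F \right)} = \left(-208\right) \left(- \frac{1}{206}\right) = \frac{104}{103}$)
$\sqrt{32882 + U{\left(z,p{\left(9 \right)} \right)}} = \sqrt{32882 + \frac{104}{103}} = \sqrt{\frac{3386950}{103}} = \frac{5 \sqrt{13954234}}{103}$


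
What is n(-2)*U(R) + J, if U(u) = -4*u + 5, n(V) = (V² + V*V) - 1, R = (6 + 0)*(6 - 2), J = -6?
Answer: -643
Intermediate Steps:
R = 24 (R = 6*4 = 24)
n(V) = -1 + 2*V² (n(V) = (V² + V²) - 1 = 2*V² - 1 = -1 + 2*V²)
U(u) = 5 - 4*u
n(-2)*U(R) + J = (-1 + 2*(-2)²)*(5 - 4*24) - 6 = (-1 + 2*4)*(5 - 96) - 6 = (-1 + 8)*(-91) - 6 = 7*(-91) - 6 = -637 - 6 = -643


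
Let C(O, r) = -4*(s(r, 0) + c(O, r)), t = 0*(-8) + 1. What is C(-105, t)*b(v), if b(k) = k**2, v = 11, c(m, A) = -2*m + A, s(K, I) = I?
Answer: -102124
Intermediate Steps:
c(m, A) = A - 2*m
t = 1 (t = 0 + 1 = 1)
C(O, r) = -4*r + 8*O (C(O, r) = -4*(0 + (r - 2*O)) = -4*(r - 2*O) = -4*r + 8*O)
C(-105, t)*b(v) = (-4*1 + 8*(-105))*11**2 = (-4 - 840)*121 = -844*121 = -102124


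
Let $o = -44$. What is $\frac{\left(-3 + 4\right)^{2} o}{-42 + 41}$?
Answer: $44$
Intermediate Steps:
$\frac{\left(-3 + 4\right)^{2} o}{-42 + 41} = \frac{\left(-3 + 4\right)^{2} \left(-44\right)}{-42 + 41} = \frac{1^{2} \left(-44\right)}{-1} = 1 \left(-44\right) \left(-1\right) = \left(-44\right) \left(-1\right) = 44$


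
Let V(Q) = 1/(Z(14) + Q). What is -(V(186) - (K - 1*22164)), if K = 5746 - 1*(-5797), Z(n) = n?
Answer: -2124201/200 ≈ -10621.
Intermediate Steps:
K = 11543 (K = 5746 + 5797 = 11543)
V(Q) = 1/(14 + Q)
-(V(186) - (K - 1*22164)) = -(1/(14 + 186) - (11543 - 1*22164)) = -(1/200 - (11543 - 22164)) = -(1/200 - 1*(-10621)) = -(1/200 + 10621) = -1*2124201/200 = -2124201/200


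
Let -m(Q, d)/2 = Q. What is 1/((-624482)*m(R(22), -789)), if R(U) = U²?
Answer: 1/604498576 ≈ 1.6543e-9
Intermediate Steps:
m(Q, d) = -2*Q
1/((-624482)*m(R(22), -789)) = 1/((-624482)*((-2*22²))) = -1/(624482*((-2*484))) = -1/624482/(-968) = -1/624482*(-1/968) = 1/604498576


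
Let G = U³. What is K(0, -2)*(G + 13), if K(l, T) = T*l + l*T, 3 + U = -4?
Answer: 0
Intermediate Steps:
U = -7 (U = -3 - 4 = -7)
K(l, T) = 2*T*l (K(l, T) = T*l + T*l = 2*T*l)
G = -343 (G = (-7)³ = -343)
K(0, -2)*(G + 13) = (2*(-2)*0)*(-343 + 13) = 0*(-330) = 0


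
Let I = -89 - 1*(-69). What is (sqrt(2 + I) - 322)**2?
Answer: 103666 - 1932*I*sqrt(2) ≈ 1.0367e+5 - 2732.3*I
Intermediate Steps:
I = -20 (I = -89 + 69 = -20)
(sqrt(2 + I) - 322)**2 = (sqrt(2 - 20) - 322)**2 = (sqrt(-18) - 322)**2 = (3*I*sqrt(2) - 322)**2 = (-322 + 3*I*sqrt(2))**2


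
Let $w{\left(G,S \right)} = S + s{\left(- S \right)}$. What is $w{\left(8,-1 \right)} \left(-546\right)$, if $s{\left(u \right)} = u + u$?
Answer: $-546$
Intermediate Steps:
$s{\left(u \right)} = 2 u$
$w{\left(G,S \right)} = - S$ ($w{\left(G,S \right)} = S + 2 \left(- S\right) = S - 2 S = - S$)
$w{\left(8,-1 \right)} \left(-546\right) = \left(-1\right) \left(-1\right) \left(-546\right) = 1 \left(-546\right) = -546$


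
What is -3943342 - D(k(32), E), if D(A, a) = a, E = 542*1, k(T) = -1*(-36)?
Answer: -3943884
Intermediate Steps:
k(T) = 36
E = 542
-3943342 - D(k(32), E) = -3943342 - 1*542 = -3943342 - 542 = -3943884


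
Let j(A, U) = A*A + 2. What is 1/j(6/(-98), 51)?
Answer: 2401/4811 ≈ 0.49906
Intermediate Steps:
j(A, U) = 2 + A² (j(A, U) = A² + 2 = 2 + A²)
1/j(6/(-98), 51) = 1/(2 + (6/(-98))²) = 1/(2 + (6*(-1/98))²) = 1/(2 + (-3/49)²) = 1/(2 + 9/2401) = 1/(4811/2401) = 2401/4811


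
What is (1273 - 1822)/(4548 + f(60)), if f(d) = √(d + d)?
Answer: -208071/1723682 + 183*√30/3447364 ≈ -0.12042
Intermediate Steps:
f(d) = √2*√d (f(d) = √(2*d) = √2*√d)
(1273 - 1822)/(4548 + f(60)) = (1273 - 1822)/(4548 + √2*√60) = -549/(4548 + √2*(2*√15)) = -549/(4548 + 2*√30)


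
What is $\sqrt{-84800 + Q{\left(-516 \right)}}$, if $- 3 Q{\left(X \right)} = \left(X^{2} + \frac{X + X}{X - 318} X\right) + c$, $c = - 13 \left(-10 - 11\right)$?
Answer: $\frac{i \sqrt{3350844227}}{139} \approx 416.45 i$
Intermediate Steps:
$c = 273$ ($c = \left(-13\right) \left(-21\right) = 273$)
$Q{\left(X \right)} = -91 - \frac{X^{2}}{3} - \frac{2 X^{2}}{3 \left(-318 + X\right)}$ ($Q{\left(X \right)} = - \frac{\left(X^{2} + \frac{X + X}{X - 318} X\right) + 273}{3} = - \frac{\left(X^{2} + \frac{2 X}{-318 + X} X\right) + 273}{3} = - \frac{\left(X^{2} + \frac{2 X^{2}}{-318 + X}\right) + 273}{3} = - \frac{273 + X^{2} + \frac{2 X^{2}}{-318 + X}}{3} = -91 - \frac{X^{2}}{3} - \frac{2 X^{2}}{3 \left(-318 + X\right)}$)
$\sqrt{-84800 + Q{\left(-516 \right)}} = \sqrt{-84800 + \frac{86814 - \left(-516\right)^{3} - -140868 + 316 \left(-516\right)^{2}}{3 \left(-318 - 516\right)}} = \sqrt{-84800 + \frac{86814 - -137388096 + 140868 + 316 \cdot 266256}{3 \left(-834\right)}} = \sqrt{-84800 + \frac{1}{3} \left(- \frac{1}{834}\right) \left(86814 + 137388096 + 140868 + 84136896\right)} = \sqrt{-84800 + \frac{1}{3} \left(- \frac{1}{834}\right) 221752674} = \sqrt{-84800 - \frac{12319593}{139}} = \sqrt{- \frac{24106793}{139}} = \frac{i \sqrt{3350844227}}{139}$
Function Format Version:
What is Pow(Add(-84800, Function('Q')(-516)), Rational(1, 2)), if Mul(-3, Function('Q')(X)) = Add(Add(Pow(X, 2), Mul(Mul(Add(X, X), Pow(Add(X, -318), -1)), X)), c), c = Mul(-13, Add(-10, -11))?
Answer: Mul(Rational(1, 139), I, Pow(3350844227, Rational(1, 2))) ≈ Mul(416.45, I)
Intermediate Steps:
c = 273 (c = Mul(-13, -21) = 273)
Function('Q')(X) = Add(-91, Mul(Rational(-1, 3), Pow(X, 2)), Mul(Rational(-2, 3), Pow(X, 2), Pow(Add(-318, X), -1))) (Function('Q')(X) = Mul(Rational(-1, 3), Add(Add(Pow(X, 2), Mul(Mul(Add(X, X), Pow(Add(X, -318), -1)), X)), 273)) = Mul(Rational(-1, 3), Add(Add(Pow(X, 2), Mul(Mul(Mul(2, X), Pow(Add(-318, X), -1)), X)), 273)) = Mul(Rational(-1, 3), Add(Add(Pow(X, 2), Mul(Mul(2, X, Pow(Add(-318, X), -1)), X)), 273)) = Mul(Rational(-1, 3), Add(Add(Pow(X, 2), Mul(2, Pow(X, 2), Pow(Add(-318, X), -1))), 273)) = Mul(Rational(-1, 3), Add(273, Pow(X, 2), Mul(2, Pow(X, 2), Pow(Add(-318, X), -1)))) = Add(-91, Mul(Rational(-1, 3), Pow(X, 2)), Mul(Rational(-2, 3), Pow(X, 2), Pow(Add(-318, X), -1))))
Pow(Add(-84800, Function('Q')(-516)), Rational(1, 2)) = Pow(Add(-84800, Mul(Rational(1, 3), Pow(Add(-318, -516), -1), Add(86814, Mul(-1, Pow(-516, 3)), Mul(-273, -516), Mul(316, Pow(-516, 2))))), Rational(1, 2)) = Pow(Add(-84800, Mul(Rational(1, 3), Pow(-834, -1), Add(86814, Mul(-1, -137388096), 140868, Mul(316, 266256)))), Rational(1, 2)) = Pow(Add(-84800, Mul(Rational(1, 3), Rational(-1, 834), Add(86814, 137388096, 140868, 84136896))), Rational(1, 2)) = Pow(Add(-84800, Mul(Rational(1, 3), Rational(-1, 834), 221752674)), Rational(1, 2)) = Pow(Add(-84800, Rational(-12319593, 139)), Rational(1, 2)) = Pow(Rational(-24106793, 139), Rational(1, 2)) = Mul(Rational(1, 139), I, Pow(3350844227, Rational(1, 2)))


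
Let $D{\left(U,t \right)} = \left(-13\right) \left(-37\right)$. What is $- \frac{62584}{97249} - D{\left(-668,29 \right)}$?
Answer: $- \frac{46839353}{97249} \approx -481.64$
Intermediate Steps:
$D{\left(U,t \right)} = 481$
$- \frac{62584}{97249} - D{\left(-668,29 \right)} = - \frac{62584}{97249} - 481 = - \frac{46839353}{97249}$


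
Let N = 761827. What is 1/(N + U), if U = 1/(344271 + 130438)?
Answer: 474709/361646133344 ≈ 1.3126e-6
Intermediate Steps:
U = 1/474709 ≈ 2.1066e-6
1/(N + U) = 1/(761827 + 1/474709) = 1/(361646133344/474709) = 474709/361646133344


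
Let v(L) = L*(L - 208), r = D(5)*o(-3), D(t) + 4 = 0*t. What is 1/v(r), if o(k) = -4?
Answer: -1/3072 ≈ -0.00032552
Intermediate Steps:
D(t) = -4 (D(t) = -4 + 0*t = -4 + 0 = -4)
r = 16 (r = -4*(-4) = 16)
v(L) = L*(-208 + L)
1/v(r) = 1/(16*(-208 + 16)) = 1/(16*(-192)) = 1/(-3072) = -1/3072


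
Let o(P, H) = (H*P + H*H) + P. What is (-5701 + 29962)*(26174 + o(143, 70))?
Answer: 1000208247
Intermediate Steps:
o(P, H) = P + H**2 + H*P (o(P, H) = (H*P + H**2) + P = (H**2 + H*P) + P = P + H**2 + H*P)
(-5701 + 29962)*(26174 + o(143, 70)) = (-5701 + 29962)*(26174 + (143 + 70**2 + 70*143)) = 24261*(26174 + (143 + 4900 + 10010)) = 24261*(26174 + 15053) = 24261*41227 = 1000208247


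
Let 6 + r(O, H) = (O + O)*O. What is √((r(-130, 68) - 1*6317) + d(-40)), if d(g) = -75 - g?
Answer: √27442 ≈ 165.66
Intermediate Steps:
r(O, H) = -6 + 2*O² (r(O, H) = -6 + (O + O)*O = -6 + (2*O)*O = -6 + 2*O²)
√((r(-130, 68) - 1*6317) + d(-40)) = √(((-6 + 2*(-130)²) - 1*6317) + (-75 - 1*(-40))) = √(((-6 + 2*16900) - 6317) + (-75 + 40)) = √(((-6 + 33800) - 6317) - 35) = √((33794 - 6317) - 35) = √(27477 - 35) = √27442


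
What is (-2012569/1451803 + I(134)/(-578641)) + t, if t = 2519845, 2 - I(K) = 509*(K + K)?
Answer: 2116852126312811436/840072739723 ≈ 2.5198e+6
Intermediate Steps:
I(K) = 2 - 1018*K (I(K) = 2 - 509*(K + K) = 2 - 509*2*K = 2 - 1018*K)
(-2012569/1451803 + I(134)/(-578641)) + t = (-2012569/1451803 + (2 - 1018*134)/(-578641)) + 2519845 = (-2012569*1/1451803 + (2 - 136412)*(-1/578641)) + 2519845 = (-2012569/1451803 - 136410*(-1/578641)) + 2519845 = (-2012569/1451803 + 136410/578641) + 2519845 = -966514491499/840072739723 + 2519845 = 2116852126312811436/840072739723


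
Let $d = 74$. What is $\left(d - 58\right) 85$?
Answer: $1360$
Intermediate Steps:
$\left(d - 58\right) 85 = \left(74 - 58\right) 85 = 16 \cdot 85 = 1360$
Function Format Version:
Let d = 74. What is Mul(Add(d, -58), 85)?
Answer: 1360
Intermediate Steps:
Mul(Add(d, -58), 85) = Mul(Add(74, -58), 85) = Mul(16, 85) = 1360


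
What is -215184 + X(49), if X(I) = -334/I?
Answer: -10544350/49 ≈ -2.1519e+5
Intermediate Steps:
-215184 + X(49) = -215184 - 334/49 = -10544350/49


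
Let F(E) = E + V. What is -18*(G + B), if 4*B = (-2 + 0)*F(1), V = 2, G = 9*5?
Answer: -783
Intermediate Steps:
G = 45
F(E) = 2 + E (F(E) = E + 2 = 2 + E)
B = -3/2 (B = ((-2 + 0)*(2 + 1))/4 = (-2*3)/4 = (¼)*(-6) = -3/2 ≈ -1.5000)
-18*(G + B) = -18*(45 - 3/2) = -18*87/2 = -783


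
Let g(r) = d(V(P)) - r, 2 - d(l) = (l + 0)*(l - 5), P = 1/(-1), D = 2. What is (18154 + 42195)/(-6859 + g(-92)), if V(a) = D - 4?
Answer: -60349/6779 ≈ -8.9023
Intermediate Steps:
P = -1 (P = 1*(-1) = -1)
V(a) = -2 (V(a) = 2 - 4 = -2)
d(l) = 2 - l*(-5 + l) (d(l) = 2 - (l + 0)*(l - 5) = 2 - l*(-5 + l))
g(r) = -12 - r (g(r) = (2 - 1*(-2)² + 5*(-2)) - r = (2 - 1*4 - 10) - r = (2 - 4 - 10) - r = -12 - r)
(18154 + 42195)/(-6859 + g(-92)) = (18154 + 42195)/(-6859 + (-12 - 1*(-92))) = 60349/(-6859 + (-12 + 92)) = 60349/(-6859 + 80) = 60349/(-6779) = 60349*(-1/6779) = -60349/6779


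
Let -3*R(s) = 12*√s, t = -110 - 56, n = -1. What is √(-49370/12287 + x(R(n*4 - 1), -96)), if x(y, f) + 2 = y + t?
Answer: √(-25969631182 - 603881476*I*√5)/12287 ≈ 0.34086 - 13.12*I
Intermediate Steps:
t = -166
R(s) = -4*√s
x(y, f) = -168 + y (x(y, f) = -2 + (y - 166) = -2 + (-166 + y) = -168 + y)
√(-49370/12287 + x(R(n*4 - 1), -96)) = √(-49370/12287 + (-168 - 4*√(-1*4 - 1))) = √(-49370*1/12287 + (-168 - 4*√(-4 - 1))) = √(-49370/12287 + (-168 - 4*I*√5)) = √(-2113586/12287 - 4*I*√5)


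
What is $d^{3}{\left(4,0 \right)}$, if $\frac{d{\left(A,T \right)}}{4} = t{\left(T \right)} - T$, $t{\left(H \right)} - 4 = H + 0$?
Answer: $4096$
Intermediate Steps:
$t{\left(H \right)} = 4 + H$ ($t{\left(H \right)} = 4 + \left(H + 0\right) = 4 + H$)
$d{\left(A,T \right)} = 16$ ($d{\left(A,T \right)} = 4 \left(\left(4 + T\right) - T\right) = 4 \cdot 4 = 16$)
$d^{3}{\left(4,0 \right)} = 16^{3} = 4096$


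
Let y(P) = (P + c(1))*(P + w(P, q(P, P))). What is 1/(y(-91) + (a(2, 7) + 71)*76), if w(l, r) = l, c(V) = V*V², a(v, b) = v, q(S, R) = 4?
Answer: 1/21928 ≈ 4.5604e-5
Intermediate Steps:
c(V) = V³
y(P) = 2*P*(1 + P) (y(P) = (P + 1³)*(P + P) = (P + 1)*(2*P) = (1 + P)*(2*P) = 2*P*(1 + P))
1/(y(-91) + (a(2, 7) + 71)*76) = 1/(2*(-91)*(1 - 91) + (2 + 71)*76) = 1/(2*(-91)*(-90) + 73*76) = 1/(16380 + 5548) = 1/21928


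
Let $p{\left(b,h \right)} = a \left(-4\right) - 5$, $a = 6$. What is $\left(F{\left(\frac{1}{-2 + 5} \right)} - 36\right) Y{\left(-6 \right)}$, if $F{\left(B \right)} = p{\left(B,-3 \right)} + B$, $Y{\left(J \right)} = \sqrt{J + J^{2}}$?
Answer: $- \frac{194 \sqrt{30}}{3} \approx -354.19$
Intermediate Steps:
$p{\left(b,h \right)} = -29$ ($p{\left(b,h \right)} = 6 \left(-4\right) - 5 = -24 - 5 = -29$)
$F{\left(B \right)} = -29 + B$
$\left(F{\left(\frac{1}{-2 + 5} \right)} - 36\right) Y{\left(-6 \right)} = \left(\left(-29 + \frac{1}{-2 + 5}\right) - 36\right) \sqrt{- 6 \left(1 - 6\right)} = \left(\left(-29 + \frac{1}{3}\right) - 36\right) \sqrt{\left(-6\right) \left(-5\right)} = \left(\left(-29 + \frac{1}{3}\right) - 36\right) \sqrt{30} = \left(- \frac{86}{3} - 36\right) \sqrt{30} = - \frac{194 \sqrt{30}}{3}$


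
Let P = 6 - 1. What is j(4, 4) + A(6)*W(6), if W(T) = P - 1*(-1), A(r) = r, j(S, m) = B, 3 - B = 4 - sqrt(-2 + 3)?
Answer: 36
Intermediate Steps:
B = 0 (B = 3 - (4 - sqrt(-2 + 3)) = 3 - (4 - sqrt(1)) = 3 - (4 - 1*1) = 3 - (4 - 1) = 3 - 1*3 = 3 - 3 = 0)
j(S, m) = 0
P = 5
W(T) = 6 (W(T) = 5 - 1*(-1) = 5 + 1 = 6)
j(4, 4) + A(6)*W(6) = 0 + 6*6 = 0 + 36 = 36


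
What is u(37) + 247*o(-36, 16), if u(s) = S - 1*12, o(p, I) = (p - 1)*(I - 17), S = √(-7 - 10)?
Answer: 9127 + I*√17 ≈ 9127.0 + 4.1231*I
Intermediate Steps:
S = I*√17 (S = √(-17) = I*√17 ≈ 4.1231*I)
o(p, I) = (-1 + p)*(-17 + I)
u(s) = -12 + I*√17 (u(s) = I*√17 - 1*12 = I*√17 - 12 = -12 + I*√17)
u(37) + 247*o(-36, 16) = (-12 + I*√17) + 247*(17 - 1*16 - 17*(-36) + 16*(-36)) = (-12 + I*√17) + 247*(17 - 16 + 612 - 576) = (-12 + I*√17) + 247*37 = (-12 + I*√17) + 9139 = 9127 + I*√17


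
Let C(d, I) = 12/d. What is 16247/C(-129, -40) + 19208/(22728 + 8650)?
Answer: -10960626453/62756 ≈ -1.7465e+5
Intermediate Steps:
16247/C(-129, -40) + 19208/(22728 + 8650) = 16247/((12/(-129))) + 19208/(22728 + 8650) = 16247/((12*(-1/129))) + 19208/31378 = 16247/(-4/43) + 19208*(1/31378) = 16247*(-43/4) + 9604/15689 = -698621/4 + 9604/15689 = -10960626453/62756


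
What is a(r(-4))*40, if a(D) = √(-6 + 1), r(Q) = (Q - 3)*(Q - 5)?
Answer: 40*I*√5 ≈ 89.443*I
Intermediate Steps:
r(Q) = (-5 + Q)*(-3 + Q) (r(Q) = (-3 + Q)*(-5 + Q) = (-5 + Q)*(-3 + Q))
a(D) = I*√5 (a(D) = √(-5) = I*√5)
a(r(-4))*40 = (I*√5)*40 = 40*I*√5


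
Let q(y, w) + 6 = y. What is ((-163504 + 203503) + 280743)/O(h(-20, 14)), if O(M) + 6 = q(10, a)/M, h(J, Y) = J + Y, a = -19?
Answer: -481113/10 ≈ -48111.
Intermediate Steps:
q(y, w) = -6 + y
O(M) = -6 + 4/M (O(M) = -6 + (-6 + 10)/M = -6 + 4/M)
((-163504 + 203503) + 280743)/O(h(-20, 14)) = ((-163504 + 203503) + 280743)/(-6 + 4/(-20 + 14)) = (39999 + 280743)/(-6 + 4/(-6)) = 320742/(-6 + 4*(-⅙)) = 320742/(-6 - ⅔) = 320742/(-20/3) = 320742*(-3/20) = -481113/10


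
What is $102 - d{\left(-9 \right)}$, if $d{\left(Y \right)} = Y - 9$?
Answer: $120$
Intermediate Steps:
$d{\left(Y \right)} = -9 + Y$
$102 - d{\left(-9 \right)} = 102 - \left(-9 - 9\right) = 102 - -18 = 102 + 18 = 120$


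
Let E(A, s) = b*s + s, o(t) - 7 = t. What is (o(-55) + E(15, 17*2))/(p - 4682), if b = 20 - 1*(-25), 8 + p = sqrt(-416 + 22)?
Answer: -3555020/10998247 - 758*I*sqrt(394)/10998247 ≈ -0.32324 - 0.001368*I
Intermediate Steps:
o(t) = 7 + t
p = -8 + I*sqrt(394) (p = -8 + sqrt(-416 + 22) = -8 + sqrt(-394) = -8 + I*sqrt(394) ≈ -8.0 + 19.849*I)
b = 45 (b = 20 + 25 = 45)
E(A, s) = 46*s (E(A, s) = 45*s + s = 46*s)
(o(-55) + E(15, 17*2))/(p - 4682) = ((7 - 55) + 46*(17*2))/((-8 + I*sqrt(394)) - 4682) = (-48 + 46*34)/(-4690 + I*sqrt(394)) = (-48 + 1564)/(-4690 + I*sqrt(394)) = 1516/(-4690 + I*sqrt(394))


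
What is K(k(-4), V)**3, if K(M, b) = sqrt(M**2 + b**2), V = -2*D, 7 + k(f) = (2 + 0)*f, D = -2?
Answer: 241*sqrt(241) ≈ 3741.3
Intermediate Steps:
k(f) = -7 + 2*f (k(f) = -7 + (2 + 0)*f = -7 + 2*f)
V = 4 (V = -2*(-2) = 4)
K(k(-4), V)**3 = (sqrt((-7 + 2*(-4))**2 + 4**2))**3 = (sqrt((-7 - 8)**2 + 16))**3 = (sqrt((-15)**2 + 16))**3 = (sqrt(225 + 16))**3 = (sqrt(241))**3 = 241*sqrt(241)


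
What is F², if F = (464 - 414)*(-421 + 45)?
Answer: 353440000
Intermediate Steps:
F = -18800 (F = 50*(-376) = -18800)
F² = (-18800)² = 353440000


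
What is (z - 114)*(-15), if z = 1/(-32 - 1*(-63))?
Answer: 52995/31 ≈ 1709.5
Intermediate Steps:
z = 1/31 (z = 1/(-32 + 63) = 1/31 ≈ 0.032258)
(z - 114)*(-15) = (1/31 - 114)*(-15) = -3533/31*(-15) = 52995/31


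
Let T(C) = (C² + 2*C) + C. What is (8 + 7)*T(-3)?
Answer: 0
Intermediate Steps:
T(C) = C² + 3*C
(8 + 7)*T(-3) = (8 + 7)*(-3*(3 - 3)) = 15*(-3*0) = 15*0 = 0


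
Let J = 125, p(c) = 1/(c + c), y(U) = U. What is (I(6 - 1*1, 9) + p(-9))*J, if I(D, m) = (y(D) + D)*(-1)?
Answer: -22625/18 ≈ -1256.9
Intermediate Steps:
p(c) = 1/(2*c)
I(D, m) = -2*D (I(D, m) = (D + D)*(-1) = (2*D)*(-1) = -2*D)
(I(6 - 1*1, 9) + p(-9))*J = (-2*(6 - 1*1) + (1/2)/(-9))*125 = (-2*(6 - 1) + (1/2)*(-1/9))*125 = (-2*5 - 1/18)*125 = (-10 - 1/18)*125 = -181/18*125 = -22625/18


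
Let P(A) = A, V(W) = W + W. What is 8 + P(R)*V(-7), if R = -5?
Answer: 78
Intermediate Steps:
V(W) = 2*W
8 + P(R)*V(-7) = 8 - 10*(-7) = 8 - 5*(-14) = 8 + 70 = 78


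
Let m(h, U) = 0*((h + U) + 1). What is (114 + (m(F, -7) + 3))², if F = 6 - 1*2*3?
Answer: 13689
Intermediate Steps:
F = 0 (F = 6 - 2*3 = 6 - 6 = 0)
m(h, U) = 0 (m(h, U) = 0*((U + h) + 1) = 0*(1 + U + h) = 0)
(114 + (m(F, -7) + 3))² = (114 + (0 + 3))² = (114 + 3)² = 117² = 13689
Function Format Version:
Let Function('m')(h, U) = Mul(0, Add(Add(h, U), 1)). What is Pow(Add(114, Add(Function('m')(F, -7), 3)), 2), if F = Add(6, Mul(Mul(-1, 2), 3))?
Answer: 13689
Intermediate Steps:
F = 0 (F = Add(6, Mul(-2, 3)) = Add(6, -6) = 0)
Function('m')(h, U) = 0 (Function('m')(h, U) = Mul(0, Add(Add(U, h), 1)) = Mul(0, Add(1, U, h)) = 0)
Pow(Add(114, Add(Function('m')(F, -7), 3)), 2) = Pow(Add(114, Add(0, 3)), 2) = Pow(Add(114, 3), 2) = Pow(117, 2) = 13689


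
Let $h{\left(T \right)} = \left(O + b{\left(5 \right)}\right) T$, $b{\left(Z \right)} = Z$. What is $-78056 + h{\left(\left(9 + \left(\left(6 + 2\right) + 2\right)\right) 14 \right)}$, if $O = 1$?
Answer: $-76460$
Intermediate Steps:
$h{\left(T \right)} = 6 T$ ($h{\left(T \right)} = \left(1 + 5\right) T = 6 T$)
$-78056 + h{\left(\left(9 + \left(\left(6 + 2\right) + 2\right)\right) 14 \right)} = -78056 + 6 \left(9 + \left(\left(6 + 2\right) + 2\right)\right) 14 = -78056 + 6 \left(9 + \left(8 + 2\right)\right) 14 = -78056 + 6 \left(9 + 10\right) 14 = -78056 + 6 \cdot 19 \cdot 14 = -78056 + 6 \cdot 266 = -78056 + 1596 = -76460$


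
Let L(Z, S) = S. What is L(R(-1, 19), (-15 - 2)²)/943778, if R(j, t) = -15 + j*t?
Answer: 289/943778 ≈ 0.00030622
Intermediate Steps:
L(R(-1, 19), (-15 - 2)²)/943778 = (-15 - 2)²/943778 = (-17)²*(1/943778) = 289*(1/943778) = 289/943778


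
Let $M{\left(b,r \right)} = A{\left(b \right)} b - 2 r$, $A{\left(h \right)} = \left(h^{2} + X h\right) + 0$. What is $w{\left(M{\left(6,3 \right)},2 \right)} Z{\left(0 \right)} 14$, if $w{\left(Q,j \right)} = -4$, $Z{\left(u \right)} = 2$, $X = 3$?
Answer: $-112$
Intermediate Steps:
$A{\left(h \right)} = h^{2} + 3 h$ ($A{\left(h \right)} = \left(h^{2} + 3 h\right) + 0 = h^{2} + 3 h$)
$M{\left(b,r \right)} = - 2 r + b^{2} \left(3 + b\right)$ ($M{\left(b,r \right)} = b \left(3 + b\right) b - 2 r = b^{2} \left(3 + b\right) - 2 r = - 2 r + b^{2} \left(3 + b\right)$)
$w{\left(M{\left(6,3 \right)},2 \right)} Z{\left(0 \right)} 14 = \left(-4\right) 2 \cdot 14 = \left(-8\right) 14 = -112$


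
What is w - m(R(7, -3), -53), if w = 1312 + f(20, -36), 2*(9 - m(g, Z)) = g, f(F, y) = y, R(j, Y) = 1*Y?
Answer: 2531/2 ≈ 1265.5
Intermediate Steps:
R(j, Y) = Y
m(g, Z) = 9 - g/2
w = 1276 (w = 1312 - 36 = 1276)
w - m(R(7, -3), -53) = 1276 - (9 - ½*(-3)) = 1276 - (9 + 3/2) = 1276 - 1*21/2 = 1276 - 21/2 = 2531/2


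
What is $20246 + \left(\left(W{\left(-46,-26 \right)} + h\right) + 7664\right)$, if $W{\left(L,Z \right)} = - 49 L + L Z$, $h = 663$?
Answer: $32023$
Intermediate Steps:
$20246 + \left(\left(W{\left(-46,-26 \right)} + h\right) + 7664\right) = 20246 + \left(\left(- 46 \left(-49 - 26\right) + 663\right) + 7664\right) = 20246 + \left(\left(\left(-46\right) \left(-75\right) + 663\right) + 7664\right) = 20246 + \left(\left(3450 + 663\right) + 7664\right) = 20246 + \left(4113 + 7664\right) = 20246 + 11777 = 32023$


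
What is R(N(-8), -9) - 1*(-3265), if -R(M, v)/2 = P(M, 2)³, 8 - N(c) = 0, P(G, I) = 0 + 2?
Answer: 3249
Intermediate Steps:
P(G, I) = 2
N(c) = 8 (N(c) = 8 - 1*0 = 8 + 0 = 8)
R(M, v) = -16 (R(M, v) = -2*2³ = -2*8 = -16)
R(N(-8), -9) - 1*(-3265) = -16 - 1*(-3265) = -16 + 3265 = 3249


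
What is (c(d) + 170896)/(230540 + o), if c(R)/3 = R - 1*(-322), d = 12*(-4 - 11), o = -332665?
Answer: -171322/102125 ≈ -1.6776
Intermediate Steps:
d = -180 (d = 12*(-15) = -180)
c(R) = 966 + 3*R (c(R) = 3*(R - 1*(-322)) = 3*(R + 322) = 3*(322 + R) = 966 + 3*R)
(c(d) + 170896)/(230540 + o) = ((966 + 3*(-180)) + 170896)/(230540 - 332665) = ((966 - 540) + 170896)/(-102125) = (426 + 170896)*(-1/102125) = 171322*(-1/102125) = -171322/102125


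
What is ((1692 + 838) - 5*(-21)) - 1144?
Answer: 1491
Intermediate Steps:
((1692 + 838) - 5*(-21)) - 1144 = (2530 + 105) - 1144 = 2635 - 1144 = 1491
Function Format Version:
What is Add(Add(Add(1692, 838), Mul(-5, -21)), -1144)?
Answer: 1491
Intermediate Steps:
Add(Add(Add(1692, 838), Mul(-5, -21)), -1144) = Add(Add(2530, 105), -1144) = Add(2635, -1144) = 1491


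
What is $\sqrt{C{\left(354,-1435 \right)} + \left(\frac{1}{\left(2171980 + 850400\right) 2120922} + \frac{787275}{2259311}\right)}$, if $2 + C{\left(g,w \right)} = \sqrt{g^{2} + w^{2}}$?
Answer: $\frac{\sqrt{-1112553194067824486521254355109010 + 673645112460140543690267308784400 \sqrt{2184541}}}{25954674192910620} \approx 38.424$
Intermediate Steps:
$C{\left(g,w \right)} = -2 + \sqrt{g^{2} + w^{2}}$
$\sqrt{C{\left(354,-1435 \right)} + \left(\frac{1}{\left(2171980 + 850400\right) 2120922} + \frac{787275}{2259311}\right)} = \sqrt{\left(-2 + \sqrt{354^{2} + \left(-1435\right)^{2}}\right) + \left(\frac{1}{\left(2171980 + 850400\right) 2120922} + \frac{787275}{2259311}\right)} = \sqrt{\left(-2 + \sqrt{125316 + 2059225}\right) + \left(\frac{1}{3022380} \cdot \frac{1}{2120922} + 787275 \cdot \frac{1}{2259311}\right)} = \sqrt{\left(-2 + \sqrt{2184541}\right) + \left(\frac{1}{3022380} \cdot \frac{1}{2120922} + \frac{787275}{2259311}\right)} = \sqrt{\left(-2 + \sqrt{2184541}\right) + \left(\frac{1}{6410232234360} + \frac{787275}{2259311}\right)} = \sqrt{\left(-2 + \sqrt{2184541}\right) + \frac{5046615582308028311}{14482708199644125960}} = \sqrt{- \frac{23918800816980223609}{14482708199644125960} + \sqrt{2184541}}$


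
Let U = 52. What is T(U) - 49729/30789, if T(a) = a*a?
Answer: 83203727/30789 ≈ 2702.4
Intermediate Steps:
T(a) = a²
T(U) - 49729/30789 = 52² - 49729/30789 = 2704 - 49729*1/30789 = 2704 - 49729/30789 = 83203727/30789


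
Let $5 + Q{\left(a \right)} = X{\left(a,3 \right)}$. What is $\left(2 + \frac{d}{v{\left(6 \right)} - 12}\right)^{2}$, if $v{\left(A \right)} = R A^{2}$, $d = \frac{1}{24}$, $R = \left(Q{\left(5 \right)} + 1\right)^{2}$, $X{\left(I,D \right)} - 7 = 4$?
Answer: $\frac{7072305409}{1768034304} \approx 4.0001$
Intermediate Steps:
$X{\left(I,D \right)} = 11$ ($X{\left(I,D \right)} = 7 + 4 = 11$)
$Q{\left(a \right)} = 6$ ($Q{\left(a \right)} = -5 + 11 = 6$)
$R = 49$ ($R = \left(6 + 1\right)^{2} = 7^{2} = 49$)
$d = \frac{1}{24} \approx 0.041667$
$v{\left(A \right)} = 49 A^{2}$
$\left(2 + \frac{d}{v{\left(6 \right)} - 12}\right)^{2} = \left(2 + \frac{1}{24 \left(49 \cdot 6^{2} - 12\right)}\right)^{2} = \left(2 + \frac{1}{24 \left(49 \cdot 36 - 12\right)}\right)^{2} = \left(2 + \frac{1}{24 \left(1764 - 12\right)}\right)^{2} = \left(2 + \frac{1}{24 \cdot 1752}\right)^{2} = \left(2 + \frac{1}{24} \cdot \frac{1}{1752}\right)^{2} = \left(2 + \frac{1}{42048}\right)^{2} = \left(\frac{84097}{42048}\right)^{2} = \frac{7072305409}{1768034304}$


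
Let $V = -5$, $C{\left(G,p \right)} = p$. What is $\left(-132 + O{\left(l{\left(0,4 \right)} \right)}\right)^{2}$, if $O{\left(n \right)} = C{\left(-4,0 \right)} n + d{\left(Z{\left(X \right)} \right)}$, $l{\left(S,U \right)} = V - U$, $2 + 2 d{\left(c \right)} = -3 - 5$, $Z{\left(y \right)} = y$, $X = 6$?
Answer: $18769$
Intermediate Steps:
$d{\left(c \right)} = -5$ ($d{\left(c \right)} = -1 + \frac{-3 - 5}{2} = -1 + \frac{1}{2} \left(-8\right) = -1 - 4 = -5$)
$l{\left(S,U \right)} = -5 - U$
$O{\left(n \right)} = -5$ ($O{\left(n \right)} = 0 n - 5 = 0 - 5 = -5$)
$\left(-132 + O{\left(l{\left(0,4 \right)} \right)}\right)^{2} = \left(-132 - 5\right)^{2} = \left(-137\right)^{2} = 18769$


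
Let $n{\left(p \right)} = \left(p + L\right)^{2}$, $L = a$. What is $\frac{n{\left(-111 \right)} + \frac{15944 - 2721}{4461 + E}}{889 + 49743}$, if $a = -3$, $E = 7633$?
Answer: $\frac{157186847}{612343408} \approx 0.2567$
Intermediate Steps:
$L = -3$
$n{\left(p \right)} = \left(-3 + p\right)^{2}$ ($n{\left(p \right)} = \left(p - 3\right)^{2} = \left(-3 + p\right)^{2}$)
$\frac{n{\left(-111 \right)} + \frac{15944 - 2721}{4461 + E}}{889 + 49743} = \frac{\left(-3 - 111\right)^{2} + \frac{15944 - 2721}{4461 + 7633}}{889 + 49743} = \frac{\left(-114\right)^{2} + \frac{13223}{12094}}{50632} = \left(12996 + 13223 \cdot \frac{1}{12094}\right) \frac{1}{50632} = \left(12996 + \frac{13223}{12094}\right) \frac{1}{50632} = \frac{157186847}{12094} \cdot \frac{1}{50632} = \frac{157186847}{612343408}$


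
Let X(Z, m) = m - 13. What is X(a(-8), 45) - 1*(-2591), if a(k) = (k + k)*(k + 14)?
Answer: 2623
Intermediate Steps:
a(k) = 2*k*(14 + k) (a(k) = (2*k)*(14 + k) = 2*k*(14 + k))
X(Z, m) = -13 + m
X(a(-8), 45) - 1*(-2591) = (-13 + 45) - 1*(-2591) = 32 + 2591 = 2623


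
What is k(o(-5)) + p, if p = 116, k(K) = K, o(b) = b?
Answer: 111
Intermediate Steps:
k(o(-5)) + p = -5 + 116 = 111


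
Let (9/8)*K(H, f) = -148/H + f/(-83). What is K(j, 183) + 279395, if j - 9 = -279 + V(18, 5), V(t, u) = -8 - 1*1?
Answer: 58229239951/208413 ≈ 2.7939e+5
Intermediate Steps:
V(t, u) = -9 (V(t, u) = -8 - 1 = -9)
j = -279 (j = 9 + (-279 - 9) = 9 - 288 = -279)
K(H, f) = -1184/(9*H) - 8*f/747 (K(H, f) = 8*(-148/H + f/(-83))/9 = 8*(-148/H + f*(-1/83))/9 = 8*(-148/H - f/83)/9 = -1184/(9*H) - 8*f/747)
K(j, 183) + 279395 = (8/747)*(-12284 - 1*(-279)*183)/(-279) + 279395 = (8/747)*(-1/279)*(-12284 + 51057) + 279395 = (8/747)*(-1/279)*38773 + 279395 = -310184/208413 + 279395 = 58229239951/208413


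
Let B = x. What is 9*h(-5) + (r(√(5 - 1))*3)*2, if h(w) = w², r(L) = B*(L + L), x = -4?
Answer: 129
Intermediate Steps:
B = -4
r(L) = -8*L (r(L) = -4*(L + L) = -8*L)
9*h(-5) + (r(√(5 - 1))*3)*2 = 9*(-5)² + (-8*√(5 - 1)*3)*2 = 9*25 + (-8*√4*3)*2 = 225 + (-8*2*3)*2 = 225 - 16*3*2 = 225 - 48*2 = 225 - 96 = 129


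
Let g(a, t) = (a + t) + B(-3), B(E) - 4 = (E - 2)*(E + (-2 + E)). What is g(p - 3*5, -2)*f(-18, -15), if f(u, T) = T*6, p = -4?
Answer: -2070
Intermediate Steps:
B(E) = 4 + (-2 + E)*(-2 + 2*E) (B(E) = 4 + (E - 2)*(E + (-2 + E)) = 4 + (-2 + E)*(-2 + 2*E))
f(u, T) = 6*T
g(a, t) = 44 + a + t (g(a, t) = (a + t) + (8 - 6*(-3) + 2*(-3)²) = (a + t) + (8 + 18 + 2*9) = (a + t) + (8 + 18 + 18) = (a + t) + 44 = 44 + a + t)
g(p - 3*5, -2)*f(-18, -15) = (44 + (-4 - 3*5) - 2)*(6*(-15)) = (44 + (-4 - 15) - 2)*(-90) = (44 - 19 - 2)*(-90) = 23*(-90) = -2070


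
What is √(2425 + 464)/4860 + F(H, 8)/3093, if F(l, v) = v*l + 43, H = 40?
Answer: 121/1031 + √321/1620 ≈ 0.12842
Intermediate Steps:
F(l, v) = 43 + l*v (F(l, v) = l*v + 43 = 43 + l*v)
√(2425 + 464)/4860 + F(H, 8)/3093 = √(2425 + 464)/4860 + (43 + 40*8)/3093 = √2889*(1/4860) + (43 + 320)*(1/3093) = (3*√321)*(1/4860) + 363*(1/3093) = √321/1620 + 121/1031 = 121/1031 + √321/1620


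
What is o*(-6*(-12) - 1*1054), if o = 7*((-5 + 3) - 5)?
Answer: 48118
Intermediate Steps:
o = -49 (o = 7*(-2 - 5) = 7*(-7) = -49)
o*(-6*(-12) - 1*1054) = -49*(-6*(-12) - 1*1054) = -49*(72 - 1054) = -49*(-982) = 48118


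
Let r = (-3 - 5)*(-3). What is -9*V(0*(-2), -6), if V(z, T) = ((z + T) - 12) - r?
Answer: 378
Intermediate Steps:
r = 24 (r = -8*(-3) = 24)
V(z, T) = -36 + T + z (V(z, T) = ((z + T) - 12) - 1*24 = ((T + z) - 12) - 24 = (-12 + T + z) - 24 = -36 + T + z)
-9*V(0*(-2), -6) = -9*(-36 - 6 + 0*(-2)) = -9*(-36 - 6 + 0) = -9*(-42) = 378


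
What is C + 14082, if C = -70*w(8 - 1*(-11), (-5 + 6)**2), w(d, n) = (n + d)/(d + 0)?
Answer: 266158/19 ≈ 14008.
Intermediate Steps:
w(d, n) = (d + n)/d
C = -1400/19 (C = -70*((8 - 1*(-11)) + (-5 + 6)**2)/(8 - 1*(-11)) = -70*((8 + 11) + 1**2)/(8 + 11) = -70*(19 + 1)/19 = -70*20/19 = -1400/19 ≈ -73.684)
C + 14082 = -1400/19 + 14082 = 266158/19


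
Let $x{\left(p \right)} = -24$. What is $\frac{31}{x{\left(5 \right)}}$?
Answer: $- \frac{31}{24} \approx -1.2917$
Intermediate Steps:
$\frac{31}{x{\left(5 \right)}} = \frac{31}{-24} = 31 \left(- \frac{1}{24}\right) = - \frac{31}{24}$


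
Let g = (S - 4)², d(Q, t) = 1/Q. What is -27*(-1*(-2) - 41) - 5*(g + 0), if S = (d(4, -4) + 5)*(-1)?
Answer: 10003/16 ≈ 625.19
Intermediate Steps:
S = -21/4 (S = (1/4 + 5)*(-1) = (¼ + 5)*(-1) = (21/4)*(-1) = -21/4 ≈ -5.2500)
g = 1369/16 (g = (-21/4 - 4)² = (-37/4)² = 1369/16 ≈ 85.563)
-27*(-1*(-2) - 41) - 5*(g + 0) = -27*(-1*(-2) - 41) - 5*(1369/16 + 0) = -27*(2 - 41) - 5*1369/16 = -27*(-39) - 6845/16 = 1053 - 6845/16 = 10003/16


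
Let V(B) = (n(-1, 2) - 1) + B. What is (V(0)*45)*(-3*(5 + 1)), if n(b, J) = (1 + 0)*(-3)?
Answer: 3240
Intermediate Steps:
n(b, J) = -3 (n(b, J) = 1*(-3) = -3)
V(B) = -4 + B (V(B) = (-3 - 1) + B = -4 + B)
(V(0)*45)*(-3*(5 + 1)) = ((-4 + 0)*45)*(-3*(5 + 1)) = (-4*45)*(-3*6) = -180*(-18) = 3240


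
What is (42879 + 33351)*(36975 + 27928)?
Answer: 4947555690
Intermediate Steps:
(42879 + 33351)*(36975 + 27928) = 76230*64903 = 4947555690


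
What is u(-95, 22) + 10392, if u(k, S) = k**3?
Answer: -846983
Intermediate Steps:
u(-95, 22) + 10392 = (-95)**3 + 10392 = -857375 + 10392 = -846983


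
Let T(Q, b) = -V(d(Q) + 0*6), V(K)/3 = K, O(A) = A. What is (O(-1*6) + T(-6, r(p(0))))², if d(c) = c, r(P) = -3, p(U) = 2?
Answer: 144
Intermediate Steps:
V(K) = 3*K
T(Q, b) = -3*Q (T(Q, b) = -3*(Q + 0*6) = -3*(Q + 0) = -3*Q)
(O(-1*6) + T(-6, r(p(0))))² = (-1*6 - 3*(-6))² = (-6 + 18)² = 12² = 144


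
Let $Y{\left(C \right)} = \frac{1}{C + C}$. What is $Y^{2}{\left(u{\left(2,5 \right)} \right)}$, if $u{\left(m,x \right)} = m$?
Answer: $\frac{1}{16} \approx 0.0625$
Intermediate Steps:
$Y{\left(C \right)} = \frac{1}{2 C}$
$Y^{2}{\left(u{\left(2,5 \right)} \right)} = \left(\frac{1}{2 \cdot 2}\right)^{2} = \left(\frac{1}{2} \cdot \frac{1}{2}\right)^{2} = \left(\frac{1}{4}\right)^{2} = \frac{1}{16}$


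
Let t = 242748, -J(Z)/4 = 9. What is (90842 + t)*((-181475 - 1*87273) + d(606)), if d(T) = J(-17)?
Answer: -89663654560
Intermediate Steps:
J(Z) = -36 (J(Z) = -4*9 = -36)
d(T) = -36
(90842 + t)*((-181475 - 1*87273) + d(606)) = (90842 + 242748)*((-181475 - 1*87273) - 36) = 333590*((-181475 - 87273) - 36) = 333590*(-268748 - 36) = 333590*(-268784) = -89663654560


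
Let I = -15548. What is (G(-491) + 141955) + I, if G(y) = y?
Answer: 125916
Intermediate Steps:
(G(-491) + 141955) + I = (-491 + 141955) - 15548 = 141464 - 15548 = 125916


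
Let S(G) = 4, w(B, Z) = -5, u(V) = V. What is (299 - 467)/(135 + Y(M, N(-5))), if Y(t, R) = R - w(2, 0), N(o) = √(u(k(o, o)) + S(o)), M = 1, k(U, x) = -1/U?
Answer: -16800/13997 + 24*√105/13997 ≈ -1.1827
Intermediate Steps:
N(o) = √(4 - 1/o) (N(o) = √(-1/o + 4) = √(4 - 1/o))
Y(t, R) = 5 + R (Y(t, R) = R - 1*(-5) = R + 5 = 5 + R)
(299 - 467)/(135 + Y(M, N(-5))) = (299 - 467)/(135 + (5 + √(4 - 1/(-5)))) = -168/(135 + (5 + √(4 - 1*(-⅕)))) = -168/(135 + (5 + √(4 + ⅕))) = -168/(135 + (5 + √(21/5))) = -168/(135 + (5 + √105/5)) = -168/(140 + √105/5)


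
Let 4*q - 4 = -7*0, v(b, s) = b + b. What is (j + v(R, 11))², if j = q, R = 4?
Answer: 81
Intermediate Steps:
v(b, s) = 2*b
q = 1 (q = 1 + (-7*0)/4 = 1 + (¼)*0 = 1 + 0 = 1)
j = 1
(j + v(R, 11))² = (1 + 2*4)² = (1 + 8)² = 9² = 81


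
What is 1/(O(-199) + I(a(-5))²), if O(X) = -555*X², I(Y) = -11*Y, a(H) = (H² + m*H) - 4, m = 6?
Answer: -1/21968754 ≈ -4.5519e-8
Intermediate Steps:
a(H) = -4 + H² + 6*H (a(H) = (H² + 6*H) - 4 = -4 + H² + 6*H)
1/(O(-199) + I(a(-5))²) = 1/(-555*(-199)² + (-11*(-4 + (-5)² + 6*(-5)))²) = 1/(-555*39601 + (-11*(-4 + 25 - 30))²) = 1/(-21978555 + (-11*(-9))²) = 1/(-21978555 + 99²) = 1/(-21978555 + 9801) = 1/(-21968754) = -1/21968754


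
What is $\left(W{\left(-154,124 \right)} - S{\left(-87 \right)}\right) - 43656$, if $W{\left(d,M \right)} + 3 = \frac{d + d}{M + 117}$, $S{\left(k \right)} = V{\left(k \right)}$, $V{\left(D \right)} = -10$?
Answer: $- \frac{10519717}{241} \approx -43650.0$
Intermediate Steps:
$S{\left(k \right)} = -10$
$W{\left(d,M \right)} = -3 + \frac{2 d}{117 + M}$ ($W{\left(d,M \right)} = -3 + \frac{d + d}{M + 117} = -3 + \frac{2 d}{117 + M}$)
$\left(W{\left(-154,124 \right)} - S{\left(-87 \right)}\right) - 43656 = \left(\frac{-351 - 372 + 2 \left(-154\right)}{117 + 124} - -10\right) - 43656 = \left(\frac{-351 - 372 - 308}{241} + 10\right) - 43656 = \left(\frac{1}{241} \left(-1031\right) + 10\right) - 43656 = \left(- \frac{1031}{241} + 10\right) - 43656 = \frac{1379}{241} - 43656 = - \frac{10519717}{241}$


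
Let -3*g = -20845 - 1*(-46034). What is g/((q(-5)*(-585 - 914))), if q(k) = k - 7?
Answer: -25189/53964 ≈ -0.46677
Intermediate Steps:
q(k) = -7 + k
g = -25189/3 (g = -(-20845 - 1*(-46034))/3 = -(-20845 + 46034)/3 = -⅓*25189 = -25189/3 ≈ -8396.3)
g/((q(-5)*(-585 - 914))) = -25189*1/((-585 - 914)*(-7 - 5))/3 = -25189/(3*((-12*(-1499)))) = -25189/3/17988 = -25189/3*1/17988 = -25189/53964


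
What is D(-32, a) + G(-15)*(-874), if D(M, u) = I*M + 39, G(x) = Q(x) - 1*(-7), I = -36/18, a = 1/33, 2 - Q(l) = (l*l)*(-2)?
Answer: -401063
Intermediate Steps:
Q(l) = 2 + 2*l**2 (Q(l) = 2 - l*l*(-2) = 2 - l**2*(-2) = 2 - (-2)*l**2 = 2 + 2*l**2)
a = 1/33 ≈ 0.030303
I = -2 (I = -36*1/18 = -2)
G(x) = 9 + 2*x**2 (G(x) = (2 + 2*x**2) - 1*(-7) = (2 + 2*x**2) + 7 = 9 + 2*x**2)
D(M, u) = 39 - 2*M (D(M, u) = -2*M + 39 = 39 - 2*M)
D(-32, a) + G(-15)*(-874) = (39 - 2*(-32)) + (9 + 2*(-15)**2)*(-874) = (39 + 64) + (9 + 2*225)*(-874) = 103 + (9 + 450)*(-874) = 103 + 459*(-874) = 103 - 401166 = -401063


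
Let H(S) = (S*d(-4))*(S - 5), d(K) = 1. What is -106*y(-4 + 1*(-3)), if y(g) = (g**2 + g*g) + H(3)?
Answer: -9752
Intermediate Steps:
H(S) = S*(-5 + S) (H(S) = (S*1)*(S - 5) = S*(-5 + S))
y(g) = -6 + 2*g**2 (y(g) = (g**2 + g*g) + 3*(-5 + 3) = (g**2 + g**2) + 3*(-2) = 2*g**2 - 6 = -6 + 2*g**2)
-106*y(-4 + 1*(-3)) = -106*(-6 + 2*(-4 + 1*(-3))**2) = -106*(-6 + 2*(-4 - 3)**2) = -106*(-6 + 2*(-7)**2) = -106*(-6 + 2*49) = -106*(-6 + 98) = -106*92 = -9752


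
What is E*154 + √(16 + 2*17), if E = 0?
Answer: 5*√2 ≈ 7.0711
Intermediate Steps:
E*154 + √(16 + 2*17) = 0*154 + √(16 + 2*17) = 0 + √(16 + 34) = 0 + √50 = 0 + 5*√2 = 5*√2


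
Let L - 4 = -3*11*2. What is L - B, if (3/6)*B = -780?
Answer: 1498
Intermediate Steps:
B = -1560 (B = 2*(-780) = -1560)
L = -62 (L = 4 - 3*11*2 = 4 - 33*2 = 4 - 66 = -62)
L - B = -62 - 1*(-1560) = -62 + 1560 = 1498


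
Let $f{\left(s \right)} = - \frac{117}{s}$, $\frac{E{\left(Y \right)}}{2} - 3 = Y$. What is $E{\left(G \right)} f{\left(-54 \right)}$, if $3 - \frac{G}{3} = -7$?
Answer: $143$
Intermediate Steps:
$G = 30$ ($G = 9 - -21 = 9 + 21 = 30$)
$E{\left(Y \right)} = 6 + 2 Y$
$E{\left(G \right)} f{\left(-54 \right)} = \left(6 + 2 \cdot 30\right) \left(- \frac{117}{-54}\right) = \left(6 + 60\right) \left(\left(-117\right) \left(- \frac{1}{54}\right)\right) = 66 \cdot \frac{13}{6} = 143$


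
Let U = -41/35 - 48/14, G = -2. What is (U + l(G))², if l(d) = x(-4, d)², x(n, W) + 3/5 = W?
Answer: 2916/625 ≈ 4.6656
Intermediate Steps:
x(n, W) = -⅗ + W
U = -23/5 (U = -41*1/35 - 48*1/14 = -41/35 - 24/7 = -23/5 ≈ -4.6000)
l(d) = (-⅗ + d)²
(U + l(G))² = (-23/5 + (-3 + 5*(-2))²/25)² = (-23/5 + (-3 - 10)²/25)² = (-23/5 + (1/25)*(-13)²)² = (-23/5 + (1/25)*169)² = (-23/5 + 169/25)² = (54/25)² = 2916/625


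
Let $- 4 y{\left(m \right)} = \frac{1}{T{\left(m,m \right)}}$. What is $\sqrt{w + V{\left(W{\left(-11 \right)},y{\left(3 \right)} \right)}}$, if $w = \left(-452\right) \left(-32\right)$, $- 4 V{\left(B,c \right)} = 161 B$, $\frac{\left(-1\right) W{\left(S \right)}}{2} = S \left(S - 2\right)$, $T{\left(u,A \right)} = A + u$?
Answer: $\frac{\sqrt{103902}}{2} \approx 161.17$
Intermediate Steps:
$W{\left(S \right)} = - 2 S \left(-2 + S\right)$ ($W{\left(S \right)} = - 2 S \left(S - 2\right) = - 2 S \left(-2 + S\right)$)
$y{\left(m \right)} = - \frac{1}{8 m}$ ($y{\left(m \right)} = - \frac{1}{4 \left(m + m\right)} = - \frac{1}{4 \cdot 2 m} = - \frac{\frac{1}{2} \frac{1}{m}}{4} = - \frac{1}{8 m}$)
$V{\left(B,c \right)} = - \frac{161 B}{4}$
$w = 14464$
$\sqrt{w + V{\left(W{\left(-11 \right)},y{\left(3 \right)} \right)}} = \sqrt{14464 - \frac{161 \cdot 2 \left(-11\right) \left(2 - -11\right)}{4}} = \sqrt{14464 - \frac{161 \cdot 2 \left(-11\right) \left(2 + 11\right)}{4}} = \sqrt{14464 - \frac{161 \cdot 2 \left(-11\right) 13}{4}} = \sqrt{14464 - - \frac{23023}{2}} = \sqrt{14464 + \frac{23023}{2}} = \sqrt{\frac{51951}{2}} = \frac{\sqrt{103902}}{2}$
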